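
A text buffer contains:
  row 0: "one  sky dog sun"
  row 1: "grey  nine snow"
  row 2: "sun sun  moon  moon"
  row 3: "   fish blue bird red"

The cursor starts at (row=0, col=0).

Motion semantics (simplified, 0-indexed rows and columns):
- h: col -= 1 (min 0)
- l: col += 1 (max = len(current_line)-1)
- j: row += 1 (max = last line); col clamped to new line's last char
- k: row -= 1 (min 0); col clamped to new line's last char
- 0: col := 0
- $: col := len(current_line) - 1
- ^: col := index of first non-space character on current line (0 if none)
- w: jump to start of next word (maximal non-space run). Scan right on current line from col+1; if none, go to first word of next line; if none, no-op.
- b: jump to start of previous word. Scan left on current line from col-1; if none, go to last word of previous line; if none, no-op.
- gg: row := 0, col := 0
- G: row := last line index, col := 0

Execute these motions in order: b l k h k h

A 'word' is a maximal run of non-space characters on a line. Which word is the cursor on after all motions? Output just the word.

Answer: one

Derivation:
After 1 (b): row=0 col=0 char='o'
After 2 (l): row=0 col=1 char='n'
After 3 (k): row=0 col=1 char='n'
After 4 (h): row=0 col=0 char='o'
After 5 (k): row=0 col=0 char='o'
After 6 (h): row=0 col=0 char='o'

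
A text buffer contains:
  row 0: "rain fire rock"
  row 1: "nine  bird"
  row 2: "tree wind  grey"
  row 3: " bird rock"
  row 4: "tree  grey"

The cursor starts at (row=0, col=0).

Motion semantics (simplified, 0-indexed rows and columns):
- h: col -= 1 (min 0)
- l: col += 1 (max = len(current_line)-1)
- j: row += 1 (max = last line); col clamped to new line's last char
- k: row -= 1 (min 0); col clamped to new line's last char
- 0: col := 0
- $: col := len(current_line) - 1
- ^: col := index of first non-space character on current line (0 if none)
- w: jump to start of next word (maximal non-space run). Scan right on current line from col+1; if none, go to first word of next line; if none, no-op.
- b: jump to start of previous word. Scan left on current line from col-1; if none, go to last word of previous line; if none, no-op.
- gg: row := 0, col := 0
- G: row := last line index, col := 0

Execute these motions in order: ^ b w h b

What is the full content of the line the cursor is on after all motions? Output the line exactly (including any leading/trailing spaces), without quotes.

After 1 (^): row=0 col=0 char='r'
After 2 (b): row=0 col=0 char='r'
After 3 (w): row=0 col=5 char='f'
After 4 (h): row=0 col=4 char='_'
After 5 (b): row=0 col=0 char='r'

Answer: rain fire rock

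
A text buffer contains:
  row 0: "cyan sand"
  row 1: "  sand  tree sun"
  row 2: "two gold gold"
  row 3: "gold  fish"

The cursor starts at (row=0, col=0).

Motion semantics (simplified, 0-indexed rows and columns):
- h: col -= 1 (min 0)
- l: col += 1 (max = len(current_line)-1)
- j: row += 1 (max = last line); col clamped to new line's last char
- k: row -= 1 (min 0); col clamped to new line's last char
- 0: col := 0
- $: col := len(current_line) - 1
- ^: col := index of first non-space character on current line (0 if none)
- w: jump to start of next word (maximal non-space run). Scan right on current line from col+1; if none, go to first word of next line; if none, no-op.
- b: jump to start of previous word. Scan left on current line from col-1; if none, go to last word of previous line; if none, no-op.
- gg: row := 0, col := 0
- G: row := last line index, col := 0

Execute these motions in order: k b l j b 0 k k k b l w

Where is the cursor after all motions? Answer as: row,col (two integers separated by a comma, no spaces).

After 1 (k): row=0 col=0 char='c'
After 2 (b): row=0 col=0 char='c'
After 3 (l): row=0 col=1 char='y'
After 4 (j): row=1 col=1 char='_'
After 5 (b): row=0 col=5 char='s'
After 6 (0): row=0 col=0 char='c'
After 7 (k): row=0 col=0 char='c'
After 8 (k): row=0 col=0 char='c'
After 9 (k): row=0 col=0 char='c'
After 10 (b): row=0 col=0 char='c'
After 11 (l): row=0 col=1 char='y'
After 12 (w): row=0 col=5 char='s'

Answer: 0,5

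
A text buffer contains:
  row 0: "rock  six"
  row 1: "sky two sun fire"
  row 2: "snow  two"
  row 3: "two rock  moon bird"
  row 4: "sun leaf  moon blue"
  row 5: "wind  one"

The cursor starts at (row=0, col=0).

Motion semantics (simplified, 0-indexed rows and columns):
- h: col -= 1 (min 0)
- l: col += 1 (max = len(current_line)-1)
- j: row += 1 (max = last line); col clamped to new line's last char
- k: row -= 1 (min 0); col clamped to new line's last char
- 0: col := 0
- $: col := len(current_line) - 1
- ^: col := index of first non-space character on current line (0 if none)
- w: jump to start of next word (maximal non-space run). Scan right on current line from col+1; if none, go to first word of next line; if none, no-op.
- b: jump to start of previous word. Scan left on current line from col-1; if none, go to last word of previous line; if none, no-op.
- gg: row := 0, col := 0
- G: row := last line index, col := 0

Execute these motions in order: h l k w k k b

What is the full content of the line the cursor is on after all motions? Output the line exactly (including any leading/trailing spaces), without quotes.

Answer: rock  six

Derivation:
After 1 (h): row=0 col=0 char='r'
After 2 (l): row=0 col=1 char='o'
After 3 (k): row=0 col=1 char='o'
After 4 (w): row=0 col=6 char='s'
After 5 (k): row=0 col=6 char='s'
After 6 (k): row=0 col=6 char='s'
After 7 (b): row=0 col=0 char='r'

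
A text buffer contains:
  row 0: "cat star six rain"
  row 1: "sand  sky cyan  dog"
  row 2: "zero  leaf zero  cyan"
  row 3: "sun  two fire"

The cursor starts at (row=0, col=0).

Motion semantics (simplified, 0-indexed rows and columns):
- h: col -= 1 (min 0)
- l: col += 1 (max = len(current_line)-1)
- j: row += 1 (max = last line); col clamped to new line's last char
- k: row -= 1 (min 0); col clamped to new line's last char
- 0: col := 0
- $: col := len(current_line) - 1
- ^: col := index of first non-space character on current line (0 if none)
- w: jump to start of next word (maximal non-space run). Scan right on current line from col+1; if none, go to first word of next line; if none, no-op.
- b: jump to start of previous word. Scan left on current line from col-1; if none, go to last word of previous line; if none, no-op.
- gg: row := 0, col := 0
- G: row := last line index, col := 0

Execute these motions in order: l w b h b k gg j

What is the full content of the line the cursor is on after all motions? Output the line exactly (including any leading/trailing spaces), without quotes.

After 1 (l): row=0 col=1 char='a'
After 2 (w): row=0 col=4 char='s'
After 3 (b): row=0 col=0 char='c'
After 4 (h): row=0 col=0 char='c'
After 5 (b): row=0 col=0 char='c'
After 6 (k): row=0 col=0 char='c'
After 7 (gg): row=0 col=0 char='c'
After 8 (j): row=1 col=0 char='s'

Answer: sand  sky cyan  dog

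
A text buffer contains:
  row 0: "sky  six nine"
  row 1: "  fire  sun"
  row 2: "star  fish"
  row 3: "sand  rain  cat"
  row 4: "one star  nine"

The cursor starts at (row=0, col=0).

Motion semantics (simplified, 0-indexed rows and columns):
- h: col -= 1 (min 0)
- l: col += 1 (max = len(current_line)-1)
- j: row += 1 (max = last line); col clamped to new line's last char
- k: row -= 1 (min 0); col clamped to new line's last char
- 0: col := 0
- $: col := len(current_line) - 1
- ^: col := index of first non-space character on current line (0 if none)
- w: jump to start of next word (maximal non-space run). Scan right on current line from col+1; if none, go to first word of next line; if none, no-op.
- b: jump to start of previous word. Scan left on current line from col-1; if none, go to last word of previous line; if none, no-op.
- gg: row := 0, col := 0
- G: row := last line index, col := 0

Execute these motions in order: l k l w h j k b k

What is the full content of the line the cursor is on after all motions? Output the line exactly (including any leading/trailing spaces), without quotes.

Answer: sky  six nine

Derivation:
After 1 (l): row=0 col=1 char='k'
After 2 (k): row=0 col=1 char='k'
After 3 (l): row=0 col=2 char='y'
After 4 (w): row=0 col=5 char='s'
After 5 (h): row=0 col=4 char='_'
After 6 (j): row=1 col=4 char='r'
After 7 (k): row=0 col=4 char='_'
After 8 (b): row=0 col=0 char='s'
After 9 (k): row=0 col=0 char='s'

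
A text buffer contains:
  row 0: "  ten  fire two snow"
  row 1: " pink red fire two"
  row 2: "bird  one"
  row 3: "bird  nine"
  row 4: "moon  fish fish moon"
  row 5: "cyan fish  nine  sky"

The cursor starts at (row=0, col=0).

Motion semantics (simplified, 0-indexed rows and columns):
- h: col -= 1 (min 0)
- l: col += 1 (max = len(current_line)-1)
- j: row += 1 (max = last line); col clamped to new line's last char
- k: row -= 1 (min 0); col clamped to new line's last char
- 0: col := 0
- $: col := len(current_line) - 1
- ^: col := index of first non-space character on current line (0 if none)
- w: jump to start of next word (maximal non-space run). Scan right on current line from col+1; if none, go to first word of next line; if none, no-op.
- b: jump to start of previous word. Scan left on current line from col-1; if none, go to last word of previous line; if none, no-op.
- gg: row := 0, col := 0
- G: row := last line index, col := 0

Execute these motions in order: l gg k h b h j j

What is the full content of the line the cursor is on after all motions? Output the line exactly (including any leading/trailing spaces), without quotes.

Answer: bird  one

Derivation:
After 1 (l): row=0 col=1 char='_'
After 2 (gg): row=0 col=0 char='_'
After 3 (k): row=0 col=0 char='_'
After 4 (h): row=0 col=0 char='_'
After 5 (b): row=0 col=0 char='_'
After 6 (h): row=0 col=0 char='_'
After 7 (j): row=1 col=0 char='_'
After 8 (j): row=2 col=0 char='b'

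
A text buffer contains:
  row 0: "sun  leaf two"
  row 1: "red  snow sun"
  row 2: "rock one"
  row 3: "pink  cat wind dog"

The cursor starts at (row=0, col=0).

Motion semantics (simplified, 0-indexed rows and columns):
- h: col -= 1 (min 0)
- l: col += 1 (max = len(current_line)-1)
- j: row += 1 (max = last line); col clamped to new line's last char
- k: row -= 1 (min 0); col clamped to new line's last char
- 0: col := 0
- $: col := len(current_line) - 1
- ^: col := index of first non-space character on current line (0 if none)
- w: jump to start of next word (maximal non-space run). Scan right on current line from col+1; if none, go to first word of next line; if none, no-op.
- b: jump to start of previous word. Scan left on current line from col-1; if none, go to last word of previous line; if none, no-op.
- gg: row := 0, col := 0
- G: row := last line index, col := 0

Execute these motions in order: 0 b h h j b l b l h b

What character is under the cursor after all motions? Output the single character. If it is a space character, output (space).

Answer: l

Derivation:
After 1 (0): row=0 col=0 char='s'
After 2 (b): row=0 col=0 char='s'
After 3 (h): row=0 col=0 char='s'
After 4 (h): row=0 col=0 char='s'
After 5 (j): row=1 col=0 char='r'
After 6 (b): row=0 col=10 char='t'
After 7 (l): row=0 col=11 char='w'
After 8 (b): row=0 col=10 char='t'
After 9 (l): row=0 col=11 char='w'
After 10 (h): row=0 col=10 char='t'
After 11 (b): row=0 col=5 char='l'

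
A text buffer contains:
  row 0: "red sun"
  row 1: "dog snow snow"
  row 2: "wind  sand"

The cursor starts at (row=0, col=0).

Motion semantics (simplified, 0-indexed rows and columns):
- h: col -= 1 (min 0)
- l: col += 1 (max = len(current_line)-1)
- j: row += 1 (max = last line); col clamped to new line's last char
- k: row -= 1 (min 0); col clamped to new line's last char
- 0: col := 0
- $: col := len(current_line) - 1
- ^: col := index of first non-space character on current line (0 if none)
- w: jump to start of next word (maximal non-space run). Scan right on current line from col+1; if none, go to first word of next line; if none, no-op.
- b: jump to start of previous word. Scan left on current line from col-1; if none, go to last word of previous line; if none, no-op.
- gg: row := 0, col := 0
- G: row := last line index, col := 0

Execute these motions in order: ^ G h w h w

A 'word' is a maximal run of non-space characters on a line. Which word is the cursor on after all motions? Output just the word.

Answer: sand

Derivation:
After 1 (^): row=0 col=0 char='r'
After 2 (G): row=2 col=0 char='w'
After 3 (h): row=2 col=0 char='w'
After 4 (w): row=2 col=6 char='s'
After 5 (h): row=2 col=5 char='_'
After 6 (w): row=2 col=6 char='s'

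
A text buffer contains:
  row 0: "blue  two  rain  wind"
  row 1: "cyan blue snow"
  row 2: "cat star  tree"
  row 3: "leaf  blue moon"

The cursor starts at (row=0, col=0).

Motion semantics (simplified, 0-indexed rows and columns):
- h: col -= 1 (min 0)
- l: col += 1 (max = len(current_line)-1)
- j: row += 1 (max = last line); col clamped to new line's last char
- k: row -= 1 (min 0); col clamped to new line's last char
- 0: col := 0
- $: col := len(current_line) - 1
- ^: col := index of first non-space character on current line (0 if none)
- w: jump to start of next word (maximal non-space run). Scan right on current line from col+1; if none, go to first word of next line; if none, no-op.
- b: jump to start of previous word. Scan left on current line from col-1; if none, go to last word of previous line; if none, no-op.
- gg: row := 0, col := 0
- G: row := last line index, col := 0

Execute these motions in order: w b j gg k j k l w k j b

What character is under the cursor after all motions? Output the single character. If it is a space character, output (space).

Answer: b

Derivation:
After 1 (w): row=0 col=6 char='t'
After 2 (b): row=0 col=0 char='b'
After 3 (j): row=1 col=0 char='c'
After 4 (gg): row=0 col=0 char='b'
After 5 (k): row=0 col=0 char='b'
After 6 (j): row=1 col=0 char='c'
After 7 (k): row=0 col=0 char='b'
After 8 (l): row=0 col=1 char='l'
After 9 (w): row=0 col=6 char='t'
After 10 (k): row=0 col=6 char='t'
After 11 (j): row=1 col=6 char='l'
After 12 (b): row=1 col=5 char='b'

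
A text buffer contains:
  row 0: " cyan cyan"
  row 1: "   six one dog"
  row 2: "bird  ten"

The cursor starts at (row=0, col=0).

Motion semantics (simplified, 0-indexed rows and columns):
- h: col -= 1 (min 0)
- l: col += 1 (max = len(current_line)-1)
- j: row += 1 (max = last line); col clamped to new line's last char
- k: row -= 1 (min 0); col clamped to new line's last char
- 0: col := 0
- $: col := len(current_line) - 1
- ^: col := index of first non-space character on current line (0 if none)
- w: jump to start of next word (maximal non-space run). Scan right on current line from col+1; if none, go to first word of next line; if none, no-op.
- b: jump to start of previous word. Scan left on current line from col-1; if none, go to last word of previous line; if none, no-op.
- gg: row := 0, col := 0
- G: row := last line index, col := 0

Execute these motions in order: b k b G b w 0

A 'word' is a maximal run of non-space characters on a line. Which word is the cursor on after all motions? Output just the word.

After 1 (b): row=0 col=0 char='_'
After 2 (k): row=0 col=0 char='_'
After 3 (b): row=0 col=0 char='_'
After 4 (G): row=2 col=0 char='b'
After 5 (b): row=1 col=11 char='d'
After 6 (w): row=2 col=0 char='b'
After 7 (0): row=2 col=0 char='b'

Answer: bird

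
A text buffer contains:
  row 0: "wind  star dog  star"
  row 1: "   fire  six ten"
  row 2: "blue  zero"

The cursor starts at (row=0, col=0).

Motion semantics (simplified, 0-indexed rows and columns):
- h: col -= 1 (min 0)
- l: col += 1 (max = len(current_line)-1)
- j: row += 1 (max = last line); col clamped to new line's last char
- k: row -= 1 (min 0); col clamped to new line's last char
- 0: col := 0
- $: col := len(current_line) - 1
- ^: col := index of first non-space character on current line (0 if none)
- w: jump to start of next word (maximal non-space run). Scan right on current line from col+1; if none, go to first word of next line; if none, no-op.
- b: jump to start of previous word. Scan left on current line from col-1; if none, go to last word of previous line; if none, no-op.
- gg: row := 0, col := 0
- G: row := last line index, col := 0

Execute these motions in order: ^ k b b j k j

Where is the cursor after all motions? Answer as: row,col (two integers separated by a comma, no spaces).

Answer: 1,0

Derivation:
After 1 (^): row=0 col=0 char='w'
After 2 (k): row=0 col=0 char='w'
After 3 (b): row=0 col=0 char='w'
After 4 (b): row=0 col=0 char='w'
After 5 (j): row=1 col=0 char='_'
After 6 (k): row=0 col=0 char='w'
After 7 (j): row=1 col=0 char='_'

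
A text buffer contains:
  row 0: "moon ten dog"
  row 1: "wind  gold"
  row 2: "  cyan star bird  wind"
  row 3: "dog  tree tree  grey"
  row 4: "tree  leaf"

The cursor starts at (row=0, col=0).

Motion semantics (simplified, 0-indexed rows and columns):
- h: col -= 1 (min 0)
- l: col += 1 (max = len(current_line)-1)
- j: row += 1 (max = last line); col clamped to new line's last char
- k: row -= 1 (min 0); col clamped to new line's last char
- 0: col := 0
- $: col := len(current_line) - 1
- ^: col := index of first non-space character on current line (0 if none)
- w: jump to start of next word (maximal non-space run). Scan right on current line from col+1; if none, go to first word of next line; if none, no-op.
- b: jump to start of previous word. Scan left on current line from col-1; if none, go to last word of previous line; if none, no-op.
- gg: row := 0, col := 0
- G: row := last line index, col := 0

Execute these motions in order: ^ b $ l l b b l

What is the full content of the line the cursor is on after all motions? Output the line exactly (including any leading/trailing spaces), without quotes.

After 1 (^): row=0 col=0 char='m'
After 2 (b): row=0 col=0 char='m'
After 3 ($): row=0 col=11 char='g'
After 4 (l): row=0 col=11 char='g'
After 5 (l): row=0 col=11 char='g'
After 6 (b): row=0 col=9 char='d'
After 7 (b): row=0 col=5 char='t'
After 8 (l): row=0 col=6 char='e'

Answer: moon ten dog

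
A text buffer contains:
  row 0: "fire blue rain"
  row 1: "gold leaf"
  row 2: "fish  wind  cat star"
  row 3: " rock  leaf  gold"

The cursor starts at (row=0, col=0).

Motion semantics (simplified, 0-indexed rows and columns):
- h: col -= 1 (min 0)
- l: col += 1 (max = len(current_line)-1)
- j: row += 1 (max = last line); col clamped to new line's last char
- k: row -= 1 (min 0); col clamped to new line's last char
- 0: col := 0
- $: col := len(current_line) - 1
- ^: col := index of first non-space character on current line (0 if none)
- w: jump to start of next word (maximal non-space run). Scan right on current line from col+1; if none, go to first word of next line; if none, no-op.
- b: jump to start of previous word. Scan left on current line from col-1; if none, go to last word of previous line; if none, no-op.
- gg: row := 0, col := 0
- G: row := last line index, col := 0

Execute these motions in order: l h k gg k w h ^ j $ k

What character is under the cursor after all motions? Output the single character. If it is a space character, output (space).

Answer: e

Derivation:
After 1 (l): row=0 col=1 char='i'
After 2 (h): row=0 col=0 char='f'
After 3 (k): row=0 col=0 char='f'
After 4 (gg): row=0 col=0 char='f'
After 5 (k): row=0 col=0 char='f'
After 6 (w): row=0 col=5 char='b'
After 7 (h): row=0 col=4 char='_'
After 8 (^): row=0 col=0 char='f'
After 9 (j): row=1 col=0 char='g'
After 10 ($): row=1 col=8 char='f'
After 11 (k): row=0 col=8 char='e'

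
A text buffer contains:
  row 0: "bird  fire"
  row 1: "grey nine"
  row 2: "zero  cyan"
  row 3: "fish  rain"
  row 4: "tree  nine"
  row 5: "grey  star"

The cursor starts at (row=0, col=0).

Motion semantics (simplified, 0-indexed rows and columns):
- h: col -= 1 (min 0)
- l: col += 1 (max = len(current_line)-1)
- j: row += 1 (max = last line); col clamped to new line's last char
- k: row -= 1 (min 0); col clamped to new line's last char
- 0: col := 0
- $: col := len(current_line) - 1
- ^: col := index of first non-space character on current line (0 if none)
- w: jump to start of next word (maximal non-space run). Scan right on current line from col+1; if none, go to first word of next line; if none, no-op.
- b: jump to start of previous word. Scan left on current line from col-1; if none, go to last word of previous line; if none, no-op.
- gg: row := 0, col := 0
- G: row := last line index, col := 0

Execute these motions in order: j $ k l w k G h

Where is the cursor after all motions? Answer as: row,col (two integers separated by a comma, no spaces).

Answer: 5,0

Derivation:
After 1 (j): row=1 col=0 char='g'
After 2 ($): row=1 col=8 char='e'
After 3 (k): row=0 col=8 char='r'
After 4 (l): row=0 col=9 char='e'
After 5 (w): row=1 col=0 char='g'
After 6 (k): row=0 col=0 char='b'
After 7 (G): row=5 col=0 char='g'
After 8 (h): row=5 col=0 char='g'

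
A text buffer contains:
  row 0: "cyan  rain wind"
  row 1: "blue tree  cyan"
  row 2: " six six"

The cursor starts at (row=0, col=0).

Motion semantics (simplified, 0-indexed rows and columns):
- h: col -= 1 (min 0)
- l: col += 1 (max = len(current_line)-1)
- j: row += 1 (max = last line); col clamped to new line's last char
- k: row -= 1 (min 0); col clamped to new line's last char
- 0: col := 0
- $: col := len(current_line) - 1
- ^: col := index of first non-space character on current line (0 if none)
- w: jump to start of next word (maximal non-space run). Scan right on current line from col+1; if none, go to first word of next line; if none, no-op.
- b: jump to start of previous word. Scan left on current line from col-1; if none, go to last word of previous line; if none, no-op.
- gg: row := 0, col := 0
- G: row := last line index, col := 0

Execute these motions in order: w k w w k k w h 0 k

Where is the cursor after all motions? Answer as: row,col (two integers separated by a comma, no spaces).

Answer: 0,0

Derivation:
After 1 (w): row=0 col=6 char='r'
After 2 (k): row=0 col=6 char='r'
After 3 (w): row=0 col=11 char='w'
After 4 (w): row=1 col=0 char='b'
After 5 (k): row=0 col=0 char='c'
After 6 (k): row=0 col=0 char='c'
After 7 (w): row=0 col=6 char='r'
After 8 (h): row=0 col=5 char='_'
After 9 (0): row=0 col=0 char='c'
After 10 (k): row=0 col=0 char='c'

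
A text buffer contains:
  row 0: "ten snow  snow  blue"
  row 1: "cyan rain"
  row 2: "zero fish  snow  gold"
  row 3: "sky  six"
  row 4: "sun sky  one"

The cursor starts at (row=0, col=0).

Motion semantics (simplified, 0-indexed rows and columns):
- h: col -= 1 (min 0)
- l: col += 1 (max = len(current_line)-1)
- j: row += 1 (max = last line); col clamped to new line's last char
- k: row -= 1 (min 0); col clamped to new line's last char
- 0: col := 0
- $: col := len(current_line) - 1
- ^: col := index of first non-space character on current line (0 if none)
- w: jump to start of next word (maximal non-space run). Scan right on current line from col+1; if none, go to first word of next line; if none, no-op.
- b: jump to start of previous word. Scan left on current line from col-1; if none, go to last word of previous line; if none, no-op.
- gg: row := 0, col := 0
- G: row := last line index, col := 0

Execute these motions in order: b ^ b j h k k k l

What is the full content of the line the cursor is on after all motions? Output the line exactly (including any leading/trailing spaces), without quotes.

Answer: ten snow  snow  blue

Derivation:
After 1 (b): row=0 col=0 char='t'
After 2 (^): row=0 col=0 char='t'
After 3 (b): row=0 col=0 char='t'
After 4 (j): row=1 col=0 char='c'
After 5 (h): row=1 col=0 char='c'
After 6 (k): row=0 col=0 char='t'
After 7 (k): row=0 col=0 char='t'
After 8 (k): row=0 col=0 char='t'
After 9 (l): row=0 col=1 char='e'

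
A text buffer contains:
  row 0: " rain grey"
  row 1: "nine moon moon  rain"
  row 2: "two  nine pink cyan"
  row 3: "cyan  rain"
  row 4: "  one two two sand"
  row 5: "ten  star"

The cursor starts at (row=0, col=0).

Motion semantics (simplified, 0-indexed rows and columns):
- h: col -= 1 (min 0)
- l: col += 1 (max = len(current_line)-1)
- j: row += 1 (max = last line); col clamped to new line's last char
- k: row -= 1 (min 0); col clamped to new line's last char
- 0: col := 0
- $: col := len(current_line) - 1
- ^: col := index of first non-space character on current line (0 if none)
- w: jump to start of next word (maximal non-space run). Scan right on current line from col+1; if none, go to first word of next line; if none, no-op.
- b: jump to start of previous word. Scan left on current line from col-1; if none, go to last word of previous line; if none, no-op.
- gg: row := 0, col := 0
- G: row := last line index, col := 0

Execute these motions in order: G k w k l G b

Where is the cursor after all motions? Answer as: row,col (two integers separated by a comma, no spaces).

After 1 (G): row=5 col=0 char='t'
After 2 (k): row=4 col=0 char='_'
After 3 (w): row=4 col=2 char='o'
After 4 (k): row=3 col=2 char='a'
After 5 (l): row=3 col=3 char='n'
After 6 (G): row=5 col=0 char='t'
After 7 (b): row=4 col=14 char='s'

Answer: 4,14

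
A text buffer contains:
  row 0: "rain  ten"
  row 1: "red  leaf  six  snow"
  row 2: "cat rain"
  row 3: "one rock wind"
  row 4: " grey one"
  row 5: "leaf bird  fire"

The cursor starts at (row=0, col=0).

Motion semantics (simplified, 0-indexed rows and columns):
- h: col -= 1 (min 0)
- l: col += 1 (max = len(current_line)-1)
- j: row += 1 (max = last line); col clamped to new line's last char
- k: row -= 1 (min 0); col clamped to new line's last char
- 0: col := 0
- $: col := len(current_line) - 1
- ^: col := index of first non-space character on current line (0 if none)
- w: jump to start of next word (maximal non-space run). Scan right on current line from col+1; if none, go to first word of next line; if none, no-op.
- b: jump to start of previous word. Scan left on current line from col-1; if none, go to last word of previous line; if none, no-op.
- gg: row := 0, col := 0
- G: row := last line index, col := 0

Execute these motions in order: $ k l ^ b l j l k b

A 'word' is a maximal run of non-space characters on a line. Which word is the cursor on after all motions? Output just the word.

Answer: rain

Derivation:
After 1 ($): row=0 col=8 char='n'
After 2 (k): row=0 col=8 char='n'
After 3 (l): row=0 col=8 char='n'
After 4 (^): row=0 col=0 char='r'
After 5 (b): row=0 col=0 char='r'
After 6 (l): row=0 col=1 char='a'
After 7 (j): row=1 col=1 char='e'
After 8 (l): row=1 col=2 char='d'
After 9 (k): row=0 col=2 char='i'
After 10 (b): row=0 col=0 char='r'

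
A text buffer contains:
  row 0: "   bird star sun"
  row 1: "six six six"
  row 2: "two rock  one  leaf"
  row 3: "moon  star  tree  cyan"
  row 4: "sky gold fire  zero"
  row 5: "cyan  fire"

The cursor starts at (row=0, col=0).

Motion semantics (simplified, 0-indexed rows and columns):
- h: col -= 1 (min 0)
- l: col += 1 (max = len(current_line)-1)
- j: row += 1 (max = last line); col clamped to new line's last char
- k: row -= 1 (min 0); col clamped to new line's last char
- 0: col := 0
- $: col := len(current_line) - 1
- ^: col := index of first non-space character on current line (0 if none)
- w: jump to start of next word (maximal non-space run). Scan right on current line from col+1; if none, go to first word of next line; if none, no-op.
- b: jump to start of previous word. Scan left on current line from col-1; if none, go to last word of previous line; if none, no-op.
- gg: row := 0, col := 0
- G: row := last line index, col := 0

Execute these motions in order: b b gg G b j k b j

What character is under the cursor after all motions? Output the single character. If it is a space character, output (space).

After 1 (b): row=0 col=0 char='_'
After 2 (b): row=0 col=0 char='_'
After 3 (gg): row=0 col=0 char='_'
After 4 (G): row=5 col=0 char='c'
After 5 (b): row=4 col=15 char='z'
After 6 (j): row=5 col=9 char='e'
After 7 (k): row=4 col=9 char='f'
After 8 (b): row=4 col=4 char='g'
After 9 (j): row=5 col=4 char='_'

Answer: (space)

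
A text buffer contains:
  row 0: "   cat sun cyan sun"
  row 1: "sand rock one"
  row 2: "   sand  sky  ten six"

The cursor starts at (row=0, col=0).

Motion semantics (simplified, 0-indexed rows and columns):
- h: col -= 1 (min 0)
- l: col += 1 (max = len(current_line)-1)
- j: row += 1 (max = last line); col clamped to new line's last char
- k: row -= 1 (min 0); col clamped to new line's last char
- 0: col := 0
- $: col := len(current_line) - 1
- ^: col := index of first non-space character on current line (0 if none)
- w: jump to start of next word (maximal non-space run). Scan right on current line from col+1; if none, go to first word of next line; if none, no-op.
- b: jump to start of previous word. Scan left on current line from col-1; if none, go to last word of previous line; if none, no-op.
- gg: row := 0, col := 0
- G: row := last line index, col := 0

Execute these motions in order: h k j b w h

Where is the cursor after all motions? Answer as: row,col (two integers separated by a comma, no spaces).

After 1 (h): row=0 col=0 char='_'
After 2 (k): row=0 col=0 char='_'
After 3 (j): row=1 col=0 char='s'
After 4 (b): row=0 col=16 char='s'
After 5 (w): row=1 col=0 char='s'
After 6 (h): row=1 col=0 char='s'

Answer: 1,0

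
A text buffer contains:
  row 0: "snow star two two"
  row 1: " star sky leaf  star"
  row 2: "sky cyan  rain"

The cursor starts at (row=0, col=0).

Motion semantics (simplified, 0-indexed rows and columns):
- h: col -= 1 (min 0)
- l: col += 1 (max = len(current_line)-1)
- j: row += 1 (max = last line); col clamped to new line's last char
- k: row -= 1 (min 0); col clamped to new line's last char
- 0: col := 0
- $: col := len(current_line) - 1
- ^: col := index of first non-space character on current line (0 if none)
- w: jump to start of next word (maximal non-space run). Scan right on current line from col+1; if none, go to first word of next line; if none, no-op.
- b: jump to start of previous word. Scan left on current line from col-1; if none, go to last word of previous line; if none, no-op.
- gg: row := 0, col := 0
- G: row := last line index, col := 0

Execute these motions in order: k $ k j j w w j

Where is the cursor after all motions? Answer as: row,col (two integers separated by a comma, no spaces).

After 1 (k): row=0 col=0 char='s'
After 2 ($): row=0 col=16 char='o'
After 3 (k): row=0 col=16 char='o'
After 4 (j): row=1 col=16 char='s'
After 5 (j): row=2 col=13 char='n'
After 6 (w): row=2 col=13 char='n'
After 7 (w): row=2 col=13 char='n'
After 8 (j): row=2 col=13 char='n'

Answer: 2,13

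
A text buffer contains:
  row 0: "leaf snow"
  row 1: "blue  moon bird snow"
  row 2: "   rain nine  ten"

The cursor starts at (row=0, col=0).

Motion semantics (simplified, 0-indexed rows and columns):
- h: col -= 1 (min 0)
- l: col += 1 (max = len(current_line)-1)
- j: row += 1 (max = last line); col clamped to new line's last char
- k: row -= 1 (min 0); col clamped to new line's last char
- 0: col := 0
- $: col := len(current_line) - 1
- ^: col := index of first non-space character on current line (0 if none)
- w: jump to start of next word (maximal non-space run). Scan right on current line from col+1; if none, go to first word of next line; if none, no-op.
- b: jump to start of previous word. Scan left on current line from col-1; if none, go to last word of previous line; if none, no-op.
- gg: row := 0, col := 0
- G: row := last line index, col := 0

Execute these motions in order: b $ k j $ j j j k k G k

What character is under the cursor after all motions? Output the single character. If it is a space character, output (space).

After 1 (b): row=0 col=0 char='l'
After 2 ($): row=0 col=8 char='w'
After 3 (k): row=0 col=8 char='w'
After 4 (j): row=1 col=8 char='o'
After 5 ($): row=1 col=19 char='w'
After 6 (j): row=2 col=16 char='n'
After 7 (j): row=2 col=16 char='n'
After 8 (j): row=2 col=16 char='n'
After 9 (k): row=1 col=16 char='s'
After 10 (k): row=0 col=8 char='w'
After 11 (G): row=2 col=0 char='_'
After 12 (k): row=1 col=0 char='b'

Answer: b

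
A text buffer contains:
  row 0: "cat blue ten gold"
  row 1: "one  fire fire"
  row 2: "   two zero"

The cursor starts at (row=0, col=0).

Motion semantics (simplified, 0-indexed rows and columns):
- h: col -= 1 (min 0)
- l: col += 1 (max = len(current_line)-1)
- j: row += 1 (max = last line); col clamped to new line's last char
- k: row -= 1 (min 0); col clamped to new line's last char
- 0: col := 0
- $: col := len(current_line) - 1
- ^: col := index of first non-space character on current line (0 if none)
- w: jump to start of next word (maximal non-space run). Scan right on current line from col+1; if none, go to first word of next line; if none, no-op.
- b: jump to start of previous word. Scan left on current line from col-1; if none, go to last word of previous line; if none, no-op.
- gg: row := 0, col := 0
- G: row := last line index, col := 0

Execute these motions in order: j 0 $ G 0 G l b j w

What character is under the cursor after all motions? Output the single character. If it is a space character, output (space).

After 1 (j): row=1 col=0 char='o'
After 2 (0): row=1 col=0 char='o'
After 3 ($): row=1 col=13 char='e'
After 4 (G): row=2 col=0 char='_'
After 5 (0): row=2 col=0 char='_'
After 6 (G): row=2 col=0 char='_'
After 7 (l): row=2 col=1 char='_'
After 8 (b): row=1 col=10 char='f'
After 9 (j): row=2 col=10 char='o'
After 10 (w): row=2 col=10 char='o'

Answer: o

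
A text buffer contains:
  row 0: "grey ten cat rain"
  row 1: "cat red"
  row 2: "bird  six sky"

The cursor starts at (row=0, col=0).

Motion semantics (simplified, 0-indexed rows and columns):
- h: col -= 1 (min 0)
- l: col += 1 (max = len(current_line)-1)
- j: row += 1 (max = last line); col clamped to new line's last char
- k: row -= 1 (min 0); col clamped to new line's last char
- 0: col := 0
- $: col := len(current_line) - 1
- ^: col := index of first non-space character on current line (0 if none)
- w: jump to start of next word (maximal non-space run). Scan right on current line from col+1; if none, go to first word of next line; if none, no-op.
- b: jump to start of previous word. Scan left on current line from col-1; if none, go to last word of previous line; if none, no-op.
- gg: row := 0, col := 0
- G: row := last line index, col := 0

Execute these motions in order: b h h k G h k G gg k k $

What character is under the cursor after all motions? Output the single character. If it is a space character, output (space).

Answer: n

Derivation:
After 1 (b): row=0 col=0 char='g'
After 2 (h): row=0 col=0 char='g'
After 3 (h): row=0 col=0 char='g'
After 4 (k): row=0 col=0 char='g'
After 5 (G): row=2 col=0 char='b'
After 6 (h): row=2 col=0 char='b'
After 7 (k): row=1 col=0 char='c'
After 8 (G): row=2 col=0 char='b'
After 9 (gg): row=0 col=0 char='g'
After 10 (k): row=0 col=0 char='g'
After 11 (k): row=0 col=0 char='g'
After 12 ($): row=0 col=16 char='n'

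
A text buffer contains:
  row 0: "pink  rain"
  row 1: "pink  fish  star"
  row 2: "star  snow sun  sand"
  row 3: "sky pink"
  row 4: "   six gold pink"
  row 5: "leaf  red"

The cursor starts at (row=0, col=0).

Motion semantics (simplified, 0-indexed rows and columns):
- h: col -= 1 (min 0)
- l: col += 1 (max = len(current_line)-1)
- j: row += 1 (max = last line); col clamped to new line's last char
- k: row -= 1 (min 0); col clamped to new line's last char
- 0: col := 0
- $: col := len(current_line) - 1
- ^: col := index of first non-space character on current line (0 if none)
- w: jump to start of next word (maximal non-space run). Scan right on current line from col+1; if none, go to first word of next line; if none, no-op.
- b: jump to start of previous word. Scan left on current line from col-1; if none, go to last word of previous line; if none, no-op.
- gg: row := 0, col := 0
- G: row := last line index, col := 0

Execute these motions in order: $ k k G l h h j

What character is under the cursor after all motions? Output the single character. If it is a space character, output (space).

Answer: l

Derivation:
After 1 ($): row=0 col=9 char='n'
After 2 (k): row=0 col=9 char='n'
After 3 (k): row=0 col=9 char='n'
After 4 (G): row=5 col=0 char='l'
After 5 (l): row=5 col=1 char='e'
After 6 (h): row=5 col=0 char='l'
After 7 (h): row=5 col=0 char='l'
After 8 (j): row=5 col=0 char='l'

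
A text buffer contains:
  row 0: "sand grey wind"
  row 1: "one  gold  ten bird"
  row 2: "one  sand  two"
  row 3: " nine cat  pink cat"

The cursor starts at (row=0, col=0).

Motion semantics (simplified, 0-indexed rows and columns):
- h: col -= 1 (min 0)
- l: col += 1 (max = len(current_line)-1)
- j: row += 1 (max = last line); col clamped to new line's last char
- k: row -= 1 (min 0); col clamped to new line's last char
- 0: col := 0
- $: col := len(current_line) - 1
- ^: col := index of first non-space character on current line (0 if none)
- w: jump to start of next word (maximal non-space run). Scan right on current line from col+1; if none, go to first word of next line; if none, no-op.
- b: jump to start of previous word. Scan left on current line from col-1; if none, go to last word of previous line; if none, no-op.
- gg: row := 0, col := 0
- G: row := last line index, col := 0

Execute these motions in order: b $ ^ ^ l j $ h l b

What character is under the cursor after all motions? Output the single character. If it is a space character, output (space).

After 1 (b): row=0 col=0 char='s'
After 2 ($): row=0 col=13 char='d'
After 3 (^): row=0 col=0 char='s'
After 4 (^): row=0 col=0 char='s'
After 5 (l): row=0 col=1 char='a'
After 6 (j): row=1 col=1 char='n'
After 7 ($): row=1 col=18 char='d'
After 8 (h): row=1 col=17 char='r'
After 9 (l): row=1 col=18 char='d'
After 10 (b): row=1 col=15 char='b'

Answer: b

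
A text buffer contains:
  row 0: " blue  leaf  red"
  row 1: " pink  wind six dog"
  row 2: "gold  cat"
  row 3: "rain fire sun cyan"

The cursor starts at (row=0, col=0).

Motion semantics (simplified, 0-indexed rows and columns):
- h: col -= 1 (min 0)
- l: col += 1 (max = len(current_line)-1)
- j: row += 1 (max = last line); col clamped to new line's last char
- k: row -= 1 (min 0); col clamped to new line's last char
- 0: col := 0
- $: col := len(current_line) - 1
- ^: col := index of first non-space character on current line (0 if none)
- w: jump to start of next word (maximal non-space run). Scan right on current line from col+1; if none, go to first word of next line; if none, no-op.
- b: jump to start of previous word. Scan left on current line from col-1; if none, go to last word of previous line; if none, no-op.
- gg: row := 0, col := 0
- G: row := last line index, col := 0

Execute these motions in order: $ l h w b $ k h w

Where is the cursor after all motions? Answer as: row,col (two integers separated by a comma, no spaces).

After 1 ($): row=0 col=15 char='d'
After 2 (l): row=0 col=15 char='d'
After 3 (h): row=0 col=14 char='e'
After 4 (w): row=1 col=1 char='p'
After 5 (b): row=0 col=13 char='r'
After 6 ($): row=0 col=15 char='d'
After 7 (k): row=0 col=15 char='d'
After 8 (h): row=0 col=14 char='e'
After 9 (w): row=1 col=1 char='p'

Answer: 1,1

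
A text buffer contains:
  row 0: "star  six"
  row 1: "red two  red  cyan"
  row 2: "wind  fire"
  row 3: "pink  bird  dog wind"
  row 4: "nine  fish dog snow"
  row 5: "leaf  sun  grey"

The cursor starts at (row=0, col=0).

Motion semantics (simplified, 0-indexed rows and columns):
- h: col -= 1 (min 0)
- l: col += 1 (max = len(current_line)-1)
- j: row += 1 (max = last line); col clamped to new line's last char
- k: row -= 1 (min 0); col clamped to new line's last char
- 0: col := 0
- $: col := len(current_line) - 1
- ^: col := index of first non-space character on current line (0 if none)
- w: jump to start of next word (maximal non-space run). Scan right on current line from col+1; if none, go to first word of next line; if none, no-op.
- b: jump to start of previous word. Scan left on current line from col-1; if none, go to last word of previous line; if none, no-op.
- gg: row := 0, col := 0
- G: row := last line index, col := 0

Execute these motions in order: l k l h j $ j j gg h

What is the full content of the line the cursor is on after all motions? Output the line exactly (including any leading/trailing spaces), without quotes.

After 1 (l): row=0 col=1 char='t'
After 2 (k): row=0 col=1 char='t'
After 3 (l): row=0 col=2 char='a'
After 4 (h): row=0 col=1 char='t'
After 5 (j): row=1 col=1 char='e'
After 6 ($): row=1 col=17 char='n'
After 7 (j): row=2 col=9 char='e'
After 8 (j): row=3 col=9 char='d'
After 9 (gg): row=0 col=0 char='s'
After 10 (h): row=0 col=0 char='s'

Answer: star  six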